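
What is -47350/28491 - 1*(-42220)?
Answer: 1202842670/28491 ≈ 42218.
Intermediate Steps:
-47350/28491 - 1*(-42220) = -47350*1/28491 + 42220 = -47350/28491 + 42220 = 1202842670/28491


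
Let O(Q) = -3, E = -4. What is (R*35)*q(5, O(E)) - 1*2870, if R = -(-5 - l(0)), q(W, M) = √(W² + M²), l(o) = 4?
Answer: -2870 + 315*√34 ≈ -1033.3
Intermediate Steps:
q(W, M) = √(M² + W²)
R = 9 (R = -(-5 - 1*4) = -(-5 - 4) = -1*(-9) = 9)
(R*35)*q(5, O(E)) - 1*2870 = (9*35)*√((-3)² + 5²) - 1*2870 = 315*√(9 + 25) - 2870 = 315*√34 - 2870 = -2870 + 315*√34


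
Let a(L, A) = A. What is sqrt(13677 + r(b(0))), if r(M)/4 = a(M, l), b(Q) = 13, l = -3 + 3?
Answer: sqrt(13677) ≈ 116.95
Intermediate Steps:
l = 0
r(M) = 0 (r(M) = 4*0 = 0)
sqrt(13677 + r(b(0))) = sqrt(13677 + 0) = sqrt(13677)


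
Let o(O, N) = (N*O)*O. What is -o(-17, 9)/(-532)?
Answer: 2601/532 ≈ 4.8891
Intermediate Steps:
o(O, N) = N*O**2
-o(-17, 9)/(-532) = -9*(-17)**2/(-532) = -9*289*(-1)/532 = -2601*(-1)/532 = -1*(-2601/532) = 2601/532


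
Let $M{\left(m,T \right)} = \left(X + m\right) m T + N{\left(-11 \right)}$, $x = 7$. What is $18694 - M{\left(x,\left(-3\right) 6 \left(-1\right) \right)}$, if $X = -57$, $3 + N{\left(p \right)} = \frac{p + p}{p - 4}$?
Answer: $\frac{374933}{15} \approx 24996.0$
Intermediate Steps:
$N{\left(p \right)} = -3 + \frac{2 p}{-4 + p}$ ($N{\left(p \right)} = -3 + \frac{p + p}{p - 4} = -3 + \frac{2 p}{-4 + p}$)
$M{\left(m,T \right)} = - \frac{23}{15} + T m \left(-57 + m\right)$ ($M{\left(m,T \right)} = \left(-57 + m\right) m T + \frac{12 - -11}{-4 - 11} = m \left(-57 + m\right) T + \frac{12 + 11}{-15} = T m \left(-57 + m\right) - \frac{23}{15} = - \frac{23}{15} + T m \left(-57 + m\right)$)
$18694 - M{\left(x,\left(-3\right) 6 \left(-1\right) \right)} = 18694 - \left(- \frac{23}{15} + \left(-3\right) 6 \left(-1\right) 7^{2} - 57 \left(-3\right) 6 \left(-1\right) 7\right) = 18694 - \left(- \frac{23}{15} + \left(-18\right) \left(-1\right) 49 - 57 \left(\left(-18\right) \left(-1\right)\right) 7\right) = 18694 - \left(- \frac{23}{15} + 18 \cdot 49 - 1026 \cdot 7\right) = 18694 - \left(- \frac{23}{15} + 882 - 7182\right) = 18694 - - \frac{94523}{15} = 18694 + \frac{94523}{15} = \frac{374933}{15}$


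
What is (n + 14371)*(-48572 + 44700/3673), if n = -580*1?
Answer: -2459766290496/3673 ≈ -6.6969e+8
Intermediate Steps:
n = -580
(n + 14371)*(-48572 + 44700/3673) = (-580 + 14371)*(-48572 + 44700/3673) = 13791*(-48572 + 44700*(1/3673)) = 13791*(-48572 + 44700/3673) = 13791*(-178360256/3673) = -2459766290496/3673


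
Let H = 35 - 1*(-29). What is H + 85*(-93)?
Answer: -7841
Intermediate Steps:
H = 64 (H = 35 + 29 = 64)
H + 85*(-93) = 64 + 85*(-93) = 64 - 7905 = -7841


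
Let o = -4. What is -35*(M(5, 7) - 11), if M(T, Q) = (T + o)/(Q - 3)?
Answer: 1505/4 ≈ 376.25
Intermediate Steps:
M(T, Q) = (-4 + T)/(-3 + Q) (M(T, Q) = (T - 4)/(Q - 3) = (-4 + T)/(-3 + Q))
-35*(M(5, 7) - 11) = -35*((-4 + 5)/(-3 + 7) - 11) = -35*(1/4 - 11) = -35*((¼)*1 - 11) = -35*(¼ - 11) = -35*(-43/4) = 1505/4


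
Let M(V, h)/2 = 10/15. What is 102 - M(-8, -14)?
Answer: 302/3 ≈ 100.67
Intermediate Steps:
M(V, h) = 4/3 (M(V, h) = 2*(10/15) = 2*(10*(1/15)) = 2*(⅔) = 4/3)
102 - M(-8, -14) = 102 - 1*4/3 = 102 - 4/3 = 302/3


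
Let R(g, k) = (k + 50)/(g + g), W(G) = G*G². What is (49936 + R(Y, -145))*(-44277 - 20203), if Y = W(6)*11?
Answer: -956301981310/297 ≈ -3.2199e+9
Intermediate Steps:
W(G) = G³
Y = 2376 (Y = 6³*11 = 216*11 = 2376)
R(g, k) = (50 + k)/(2*g) (R(g, k) = (50 + k)/((2*g)) = (50 + k)*(1/(2*g)) = (50 + k)/(2*g))
(49936 + R(Y, -145))*(-44277 - 20203) = (49936 + (½)*(50 - 145)/2376)*(-44277 - 20203) = (49936 + (½)*(1/2376)*(-95))*(-64480) = (49936 - 95/4752)*(-64480) = (237295777/4752)*(-64480) = -956301981310/297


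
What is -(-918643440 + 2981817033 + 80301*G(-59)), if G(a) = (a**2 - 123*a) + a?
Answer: -2920707972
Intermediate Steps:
G(a) = a**2 - 122*a
-(-918643440 + 2981817033 + 80301*G(-59)) = -(-918643440 + 2981817033 - 4737759*(-122 - 59)) = -80301/(1/(-59*(-181) + (-11440 + 37133))) = -80301/(1/(10679 + 25693)) = -80301/(1/36372) = -80301/1/36372 = -80301*36372 = -2920707972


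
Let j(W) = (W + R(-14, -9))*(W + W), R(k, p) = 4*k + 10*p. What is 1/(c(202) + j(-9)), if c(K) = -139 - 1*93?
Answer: 1/2558 ≈ 0.00039093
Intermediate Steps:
c(K) = -232 (c(K) = -139 - 93 = -232)
j(W) = 2*W*(-146 + W) (j(W) = (W + (4*(-14) + 10*(-9)))*(W + W) = (W + (-56 - 90))*(2*W) = (W - 146)*(2*W) = (-146 + W)*(2*W) = 2*W*(-146 + W))
1/(c(202) + j(-9)) = 1/(-232 + 2*(-9)*(-146 - 9)) = 1/(-232 + 2*(-9)*(-155)) = 1/(-232 + 2790) = 1/2558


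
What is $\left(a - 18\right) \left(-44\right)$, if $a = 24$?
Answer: $-264$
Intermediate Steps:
$\left(a - 18\right) \left(-44\right) = \left(24 - 18\right) \left(-44\right) = 6 \left(-44\right) = -264$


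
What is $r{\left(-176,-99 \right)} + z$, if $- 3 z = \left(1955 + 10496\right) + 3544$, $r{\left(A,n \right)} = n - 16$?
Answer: $- \frac{16340}{3} \approx -5446.7$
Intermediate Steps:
$r{\left(A,n \right)} = -16 + n$ ($r{\left(A,n \right)} = n - 16 = -16 + n$)
$z = - \frac{15995}{3}$ ($z = - \frac{\left(1955 + 10496\right) + 3544}{3} = - \frac{12451 + 3544}{3} = \left(- \frac{1}{3}\right) 15995 = - \frac{15995}{3} \approx -5331.7$)
$r{\left(-176,-99 \right)} + z = \left(-16 - 99\right) - \frac{15995}{3} = -115 - \frac{15995}{3} = - \frac{16340}{3}$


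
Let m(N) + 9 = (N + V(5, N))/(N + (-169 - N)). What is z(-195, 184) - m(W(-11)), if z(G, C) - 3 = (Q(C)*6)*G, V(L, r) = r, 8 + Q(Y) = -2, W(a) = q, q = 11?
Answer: 1979350/169 ≈ 11712.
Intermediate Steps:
W(a) = 11
Q(Y) = -10 (Q(Y) = -8 - 2 = -10)
z(G, C) = 3 - 60*G (z(G, C) = 3 + (-10*6)*G = 3 - 60*G)
m(N) = -9 - 2*N/169 (m(N) = -9 + (N + N)/(N + (-169 - N)) = -9 + (2*N)/(-169) = -9 + (2*N)*(-1/169) = -9 - 2*N/169)
z(-195, 184) - m(W(-11)) = (3 - 60*(-195)) - (-9 - 2/169*11) = (3 + 11700) - (-9 - 22/169) = 11703 - 1*(-1543/169) = 11703 + 1543/169 = 1979350/169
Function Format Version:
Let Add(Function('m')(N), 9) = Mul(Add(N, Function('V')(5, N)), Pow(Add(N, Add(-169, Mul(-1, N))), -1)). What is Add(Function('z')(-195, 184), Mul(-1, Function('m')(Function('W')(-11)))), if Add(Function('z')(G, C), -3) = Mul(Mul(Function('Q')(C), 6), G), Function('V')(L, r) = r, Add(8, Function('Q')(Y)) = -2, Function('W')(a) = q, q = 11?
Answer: Rational(1979350, 169) ≈ 11712.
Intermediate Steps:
Function('W')(a) = 11
Function('Q')(Y) = -10 (Function('Q')(Y) = Add(-8, -2) = -10)
Function('z')(G, C) = Add(3, Mul(-60, G)) (Function('z')(G, C) = Add(3, Mul(Mul(-10, 6), G)) = Add(3, Mul(-60, G)))
Function('m')(N) = Add(-9, Mul(Rational(-2, 169), N)) (Function('m')(N) = Add(-9, Mul(Add(N, N), Pow(Add(N, Add(-169, Mul(-1, N))), -1))) = Add(-9, Mul(Mul(2, N), Pow(-169, -1))) = Add(-9, Mul(Mul(2, N), Rational(-1, 169))) = Add(-9, Mul(Rational(-2, 169), N)))
Add(Function('z')(-195, 184), Mul(-1, Function('m')(Function('W')(-11)))) = Add(Add(3, Mul(-60, -195)), Mul(-1, Add(-9, Mul(Rational(-2, 169), 11)))) = Add(Add(3, 11700), Mul(-1, Add(-9, Rational(-22, 169)))) = Add(11703, Mul(-1, Rational(-1543, 169))) = Add(11703, Rational(1543, 169)) = Rational(1979350, 169)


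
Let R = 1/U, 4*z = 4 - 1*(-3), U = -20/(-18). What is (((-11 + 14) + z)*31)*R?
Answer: 5301/40 ≈ 132.52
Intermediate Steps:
U = 10/9 (U = -20*(-1/18) = 10/9 ≈ 1.1111)
z = 7/4 (z = (4 - 1*(-3))/4 = (4 + 3)/4 = (1/4)*7 = 7/4 ≈ 1.7500)
R = 9/10 (R = 1/(10/9) = 9/10 ≈ 0.90000)
(((-11 + 14) + z)*31)*R = (((-11 + 14) + 7/4)*31)*(9/10) = ((3 + 7/4)*31)*(9/10) = ((19/4)*31)*(9/10) = (589/4)*(9/10) = 5301/40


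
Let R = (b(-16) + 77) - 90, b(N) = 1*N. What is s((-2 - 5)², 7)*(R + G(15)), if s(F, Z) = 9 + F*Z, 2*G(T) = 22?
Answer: -6336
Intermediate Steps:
G(T) = 11 (G(T) = (½)*22 = 11)
b(N) = N
R = -29 (R = (-16 + 77) - 90 = 61 - 90 = -29)
s((-2 - 5)², 7)*(R + G(15)) = (9 + (-2 - 5)²*7)*(-29 + 11) = (9 + (-7)²*7)*(-18) = (9 + 49*7)*(-18) = (9 + 343)*(-18) = 352*(-18) = -6336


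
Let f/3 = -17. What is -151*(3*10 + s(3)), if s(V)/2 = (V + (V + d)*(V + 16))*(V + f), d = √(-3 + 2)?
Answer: 865230 + 275424*I ≈ 8.6523e+5 + 2.7542e+5*I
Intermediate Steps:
f = -51 (f = 3*(-17) = -51)
d = I (d = √(-1) = I ≈ 1.0*I)
s(V) = 2*(-51 + V)*(V + (16 + V)*(I + V)) (s(V) = 2*((V + (V + I)*(V + 16))*(V - 51)) = 2*((V + (I + V)*(16 + V))*(-51 + V)) = 2*((V + (16 + V)*(I + V))*(-51 + V)) = 2*((-51 + V)*(V + (16 + V)*(I + V))) = 2*(-51 + V)*(V + (16 + V)*(I + V)))
-151*(3*10 + s(3)) = -151*(3*10 + (-1632*I + 2*3³ - 2*3*(867 + 35*I) + 2*3²*(-34 + I))) = -151*(30 + (-1632*I + 2*27 + (-5202 - 210*I) + 2*9*(-34 + I))) = -151*(30 + (-1632*I + 54 + (-5202 - 210*I) + (-612 + 18*I))) = -151*(30 + (-5760 - 1824*I)) = -151*(-5730 - 1824*I) = 865230 + 275424*I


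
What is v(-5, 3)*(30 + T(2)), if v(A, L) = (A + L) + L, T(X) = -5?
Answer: 25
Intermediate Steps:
v(A, L) = A + 2*L
v(-5, 3)*(30 + T(2)) = (-5 + 2*3)*(30 - 5) = (-5 + 6)*25 = 1*25 = 25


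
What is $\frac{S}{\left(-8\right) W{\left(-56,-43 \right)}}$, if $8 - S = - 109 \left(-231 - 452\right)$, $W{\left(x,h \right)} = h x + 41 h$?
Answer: $\frac{24813}{1720} \approx 14.426$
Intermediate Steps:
$W{\left(x,h \right)} = 41 h + h x$
$S = -74439$ ($S = 8 - - 109 \left(-231 - 452\right) = 8 - \left(-109\right) \left(-683\right) = 8 - 74447 = -74439$)
$\frac{S}{\left(-8\right) W{\left(-56,-43 \right)}} = - \frac{74439}{\left(-8\right) \left(- 43 \left(41 - 56\right)\right)} = - \frac{74439}{\left(-8\right) \left(\left(-43\right) \left(-15\right)\right)} = - \frac{74439}{\left(-8\right) 645} = - \frac{74439}{-5160} = \left(-74439\right) \left(- \frac{1}{5160}\right) = \frac{24813}{1720}$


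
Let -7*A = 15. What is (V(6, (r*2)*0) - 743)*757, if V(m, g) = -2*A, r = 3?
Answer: -3914447/7 ≈ -5.5921e+5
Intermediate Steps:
A = -15/7 (A = -1/7*15 = -15/7 ≈ -2.1429)
V(m, g) = 30/7 (V(m, g) = -2*(-15/7) = 30/7)
(V(6, (r*2)*0) - 743)*757 = (30/7 - 743)*757 = -5171/7*757 = -3914447/7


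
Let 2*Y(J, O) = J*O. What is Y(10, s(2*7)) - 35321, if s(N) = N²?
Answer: -34341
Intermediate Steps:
Y(J, O) = J*O/2 (Y(J, O) = (J*O)/2 = J*O/2)
Y(10, s(2*7)) - 35321 = (½)*10*(2*7)² - 35321 = (½)*10*14² - 35321 = (½)*10*196 - 35321 = 980 - 35321 = -34341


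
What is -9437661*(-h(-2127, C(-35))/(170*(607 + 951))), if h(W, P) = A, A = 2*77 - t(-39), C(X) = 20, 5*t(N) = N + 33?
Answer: 96363486/17425 ≈ 5530.2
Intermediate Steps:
t(N) = 33/5 + N/5 (t(N) = (N + 33)/5 = (33 + N)/5 = 33/5 + N/5)
A = 776/5 (A = 2*77 - (33/5 + (1/5)*(-39)) = 154 - (33/5 - 39/5) = 154 - 1*(-6/5) = 154 + 6/5 = 776/5 ≈ 155.20)
h(W, P) = 776/5
-9437661*(-h(-2127, C(-35))/(170*(607 + 951))) = -9437661*(-388/(425*(607 + 951))) = -9437661/(-170*1558*(5/776)) = -9437661/((-264860*5/776)) = -9437661/(-331075/194) = -9437661*(-194/331075) = 96363486/17425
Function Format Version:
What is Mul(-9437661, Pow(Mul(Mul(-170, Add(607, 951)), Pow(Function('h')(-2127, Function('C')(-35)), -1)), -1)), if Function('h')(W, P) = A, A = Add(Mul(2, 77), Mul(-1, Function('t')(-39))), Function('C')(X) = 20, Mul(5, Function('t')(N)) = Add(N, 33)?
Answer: Rational(96363486, 17425) ≈ 5530.2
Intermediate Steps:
Function('t')(N) = Add(Rational(33, 5), Mul(Rational(1, 5), N)) (Function('t')(N) = Mul(Rational(1, 5), Add(N, 33)) = Mul(Rational(1, 5), Add(33, N)) = Add(Rational(33, 5), Mul(Rational(1, 5), N)))
A = Rational(776, 5) (A = Add(Mul(2, 77), Mul(-1, Add(Rational(33, 5), Mul(Rational(1, 5), -39)))) = Add(154, Mul(-1, Add(Rational(33, 5), Rational(-39, 5)))) = Add(154, Mul(-1, Rational(-6, 5))) = Add(154, Rational(6, 5)) = Rational(776, 5) ≈ 155.20)
Function('h')(W, P) = Rational(776, 5)
Mul(-9437661, Pow(Mul(Mul(-170, Add(607, 951)), Pow(Function('h')(-2127, Function('C')(-35)), -1)), -1)) = Mul(-9437661, Pow(Mul(Mul(-170, Add(607, 951)), Pow(Rational(776, 5), -1)), -1)) = Mul(-9437661, Pow(Mul(Mul(-170, 1558), Rational(5, 776)), -1)) = Mul(-9437661, Pow(Mul(-264860, Rational(5, 776)), -1)) = Mul(-9437661, Pow(Rational(-331075, 194), -1)) = Mul(-9437661, Rational(-194, 331075)) = Rational(96363486, 17425)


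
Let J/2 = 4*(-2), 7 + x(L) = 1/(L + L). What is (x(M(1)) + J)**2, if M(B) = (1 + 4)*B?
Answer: 52441/100 ≈ 524.41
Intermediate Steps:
M(B) = 5*B
x(L) = -7 + 1/(2*L) (x(L) = -7 + 1/(L + L) = -7 + 1/(2*L))
J = -16 (J = 2*(4*(-2)) = 2*(-8) = -16)
(x(M(1)) + J)**2 = ((-7 + 1/(2*((5*1)))) - 16)**2 = ((-7 + (1/2)/5) - 16)**2 = ((-7 + (1/2)*(1/5)) - 16)**2 = ((-7 + 1/10) - 16)**2 = (-69/10 - 16)**2 = (-229/10)**2 = 52441/100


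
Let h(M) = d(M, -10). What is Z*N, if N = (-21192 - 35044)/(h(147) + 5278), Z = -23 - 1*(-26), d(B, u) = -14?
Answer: -42177/1316 ≈ -32.049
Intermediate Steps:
h(M) = -14
Z = 3 (Z = -23 + 26 = 3)
N = -14059/1316 (N = (-21192 - 35044)/(-14 + 5278) = -56236/5264 = -56236*1/5264 = -14059/1316 ≈ -10.683)
Z*N = 3*(-14059/1316) = -42177/1316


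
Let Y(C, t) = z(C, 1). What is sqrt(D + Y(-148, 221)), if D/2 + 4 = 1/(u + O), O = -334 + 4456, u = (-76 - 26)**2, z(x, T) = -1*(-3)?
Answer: I*sqrt(29305398)/2421 ≈ 2.236*I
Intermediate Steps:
z(x, T) = 3
u = 10404 (u = (-102)**2 = 10404)
Y(C, t) = 3
O = 4122
D = -58103/7263 (D = -8 + 2/(10404 + 4122) = -8 + 2/14526 = -8 + 2*(1/14526) = -8 + 1/7263 = -58103/7263 ≈ -7.9999)
sqrt(D + Y(-148, 221)) = sqrt(-58103/7263 + 3) = sqrt(-36314/7263) = I*sqrt(29305398)/2421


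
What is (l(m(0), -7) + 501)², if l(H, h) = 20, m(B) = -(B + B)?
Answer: 271441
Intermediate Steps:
m(B) = -2*B
(l(m(0), -7) + 501)² = (20 + 501)² = 521² = 271441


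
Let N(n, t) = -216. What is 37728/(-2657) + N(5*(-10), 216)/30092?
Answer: -283971222/19988611 ≈ -14.207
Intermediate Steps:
37728/(-2657) + N(5*(-10), 216)/30092 = 37728/(-2657) - 216/30092 = 37728*(-1/2657) - 216*1/30092 = -37728/2657 - 54/7523 = -283971222/19988611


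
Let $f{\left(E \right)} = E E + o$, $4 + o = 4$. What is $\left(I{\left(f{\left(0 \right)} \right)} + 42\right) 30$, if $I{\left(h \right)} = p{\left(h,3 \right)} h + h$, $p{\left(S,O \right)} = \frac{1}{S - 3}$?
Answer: $1260$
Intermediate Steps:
$o = 0$ ($o = -4 + 4 = 0$)
$p{\left(S,O \right)} = \frac{1}{-3 + S}$
$f{\left(E \right)} = E^{2}$ ($f{\left(E \right)} = E E + 0 = E^{2} + 0 = E^{2}$)
$I{\left(h \right)} = h + \frac{h}{-3 + h}$ ($I{\left(h \right)} = \frac{h}{-3 + h} + h = h + \frac{h}{-3 + h}$)
$\left(I{\left(f{\left(0 \right)} \right)} + 42\right) 30 = \left(\frac{0^{2} \left(-2 + 0^{2}\right)}{-3 + 0^{2}} + 42\right) 30 = \left(\frac{0 \left(-2 + 0\right)}{-3 + 0} + 42\right) 30 = \left(0 \frac{1}{-3} \left(-2\right) + 42\right) 30 = \left(0 \left(- \frac{1}{3}\right) \left(-2\right) + 42\right) 30 = \left(0 + 42\right) 30 = 42 \cdot 30 = 1260$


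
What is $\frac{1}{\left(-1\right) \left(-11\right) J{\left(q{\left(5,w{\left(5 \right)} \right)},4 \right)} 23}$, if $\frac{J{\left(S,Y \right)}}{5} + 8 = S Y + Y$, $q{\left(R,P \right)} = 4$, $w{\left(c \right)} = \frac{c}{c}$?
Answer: $\frac{1}{15180} \approx 6.5876 \cdot 10^{-5}$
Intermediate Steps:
$w{\left(c \right)} = 1$
$J{\left(S,Y \right)} = -40 + 5 Y + 5 S Y$ ($J{\left(S,Y \right)} = -40 + 5 \left(S Y + Y\right) = -40 + 5 \left(Y + S Y\right) = -40 + \left(5 Y + 5 S Y\right) = -40 + 5 Y + 5 S Y$)
$\frac{1}{\left(-1\right) \left(-11\right) J{\left(q{\left(5,w{\left(5 \right)} \right)},4 \right)} 23} = \frac{1}{\left(-1\right) \left(-11\right) \left(-40 + 5 \cdot 4 + 5 \cdot 4 \cdot 4\right) 23} = \frac{1}{11 \left(-40 + 20 + 80\right) 23} = \frac{1}{11 \cdot 60 \cdot 23} = \frac{1}{660 \cdot 23} = \frac{1}{15180}$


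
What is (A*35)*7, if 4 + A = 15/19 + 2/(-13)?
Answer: -203595/247 ≈ -824.27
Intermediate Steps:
A = -831/247 (A = -4 + (15/19 + 2/(-13)) = -4 + (15*(1/19) + 2*(-1/13)) = -4 + (15/19 - 2/13) = -4 + 157/247 = -831/247 ≈ -3.3644)
(A*35)*7 = -831/247*35*7 = -29085/247*7 = -203595/247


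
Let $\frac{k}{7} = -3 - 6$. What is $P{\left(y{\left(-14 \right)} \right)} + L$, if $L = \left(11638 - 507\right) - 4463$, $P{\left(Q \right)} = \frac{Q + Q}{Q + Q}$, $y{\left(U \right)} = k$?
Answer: $6669$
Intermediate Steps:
$k = -63$ ($k = 7 \left(-3 - 6\right) = 7 \left(-9\right) = -63$)
$y{\left(U \right)} = -63$
$P{\left(Q \right)} = 1$ ($P{\left(Q \right)} = \frac{2 Q}{2 Q} = 2 Q \frac{1}{2 Q} = 1$)
$L = 6668$ ($L = \left(11638 + \left(192 - 699\right)\right) - 4463 = \left(11638 - 507\right) - 4463 = 11131 - 4463 = 6668$)
$P{\left(y{\left(-14 \right)} \right)} + L = 1 + 6668 = 6669$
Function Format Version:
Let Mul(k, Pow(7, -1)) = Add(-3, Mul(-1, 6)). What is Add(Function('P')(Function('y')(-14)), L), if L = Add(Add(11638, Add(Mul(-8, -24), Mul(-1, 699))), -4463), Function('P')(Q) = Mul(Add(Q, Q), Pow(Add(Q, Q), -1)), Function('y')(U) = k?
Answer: 6669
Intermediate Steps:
k = -63 (k = Mul(7, Add(-3, Mul(-1, 6))) = Mul(7, Add(-3, -6)) = Mul(7, -9) = -63)
Function('y')(U) = -63
Function('P')(Q) = 1 (Function('P')(Q) = Mul(Mul(2, Q), Pow(Mul(2, Q), -1)) = Mul(Mul(2, Q), Mul(Rational(1, 2), Pow(Q, -1))) = 1)
L = 6668 (L = Add(Add(11638, Add(192, -699)), -4463) = Add(Add(11638, -507), -4463) = Add(11131, -4463) = 6668)
Add(Function('P')(Function('y')(-14)), L) = Add(1, 6668) = 6669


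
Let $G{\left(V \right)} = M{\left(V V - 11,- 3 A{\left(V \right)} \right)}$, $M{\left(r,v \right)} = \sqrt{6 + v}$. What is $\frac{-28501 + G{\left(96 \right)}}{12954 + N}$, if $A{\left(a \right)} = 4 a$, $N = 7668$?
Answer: $- \frac{28501}{20622} + \frac{i \sqrt{1146}}{20622} \approx -1.3821 + 0.0016416 i$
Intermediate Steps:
$G{\left(V \right)} = \sqrt{6 - 12 V}$ ($G{\left(V \right)} = \sqrt{6 - 3 \cdot 4 V} = \sqrt{6 - 12 V}$)
$\frac{-28501 + G{\left(96 \right)}}{12954 + N} = \frac{-28501 + \sqrt{6 - 1152}}{12954 + 7668} = \frac{-28501 + \sqrt{6 - 1152}}{20622} = \left(-28501 + \sqrt{-1146}\right) \frac{1}{20622} = \left(-28501 + i \sqrt{1146}\right) \frac{1}{20622} = - \frac{28501}{20622} + \frac{i \sqrt{1146}}{20622}$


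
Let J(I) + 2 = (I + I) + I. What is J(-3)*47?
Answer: -517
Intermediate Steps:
J(I) = -2 + 3*I (J(I) = -2 + ((I + I) + I) = -2 + (2*I + I) = -2 + 3*I)
J(-3)*47 = (-2 + 3*(-3))*47 = (-2 - 9)*47 = -11*47 = -517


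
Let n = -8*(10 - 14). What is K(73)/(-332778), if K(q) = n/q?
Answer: -16/12146397 ≈ -1.3173e-6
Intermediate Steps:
n = 32 (n = -8*(-4) = 32)
K(q) = 32/q
K(73)/(-332778) = (32/73)/(-332778) = (32*(1/73))*(-1/332778) = (32/73)*(-1/332778) = -16/12146397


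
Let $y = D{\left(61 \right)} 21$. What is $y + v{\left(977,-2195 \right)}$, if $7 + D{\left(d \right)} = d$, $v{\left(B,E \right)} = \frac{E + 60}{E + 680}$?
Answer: $\frac{344029}{303} \approx 1135.4$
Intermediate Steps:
$v{\left(B,E \right)} = \frac{60 + E}{680 + E}$
$D{\left(d \right)} = -7 + d$
$y = 1134$ ($y = \left(-7 + 61\right) 21 = 54 \cdot 21 = 1134$)
$y + v{\left(977,-2195 \right)} = 1134 + \frac{60 - 2195}{680 - 2195} = 1134 + \frac{1}{-1515} \left(-2135\right) = 1134 - - \frac{427}{303} = 1134 + \frac{427}{303} = \frac{344029}{303}$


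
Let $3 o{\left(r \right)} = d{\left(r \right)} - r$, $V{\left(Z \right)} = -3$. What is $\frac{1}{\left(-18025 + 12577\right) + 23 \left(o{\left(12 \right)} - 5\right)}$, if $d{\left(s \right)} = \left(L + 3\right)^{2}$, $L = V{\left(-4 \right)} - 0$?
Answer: $- \frac{1}{5655} \approx -0.00017683$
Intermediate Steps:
$L = -3$ ($L = -3 - 0 = -3 + 0 = -3$)
$d{\left(s \right)} = 0$ ($d{\left(s \right)} = \left(-3 + 3\right)^{2} = 0^{2} = 0$)
$o{\left(r \right)} = - \frac{r}{3}$ ($o{\left(r \right)} = \frac{0 - r}{3} = \frac{\left(-1\right) r}{3} = - \frac{r}{3}$)
$\frac{1}{\left(-18025 + 12577\right) + 23 \left(o{\left(12 \right)} - 5\right)} = \frac{1}{\left(-18025 + 12577\right) + 23 \left(\left(- \frac{1}{3}\right) 12 - 5\right)} = \frac{1}{-5448 + 23 \left(-4 - 5\right)} = \frac{1}{-5448 + 23 \left(-9\right)} = \frac{1}{-5448 - 207} = \frac{1}{-5655} = - \frac{1}{5655}$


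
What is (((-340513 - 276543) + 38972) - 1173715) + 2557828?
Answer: 806029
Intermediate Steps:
(((-340513 - 276543) + 38972) - 1173715) + 2557828 = ((-617056 + 38972) - 1173715) + 2557828 = (-578084 - 1173715) + 2557828 = -1751799 + 2557828 = 806029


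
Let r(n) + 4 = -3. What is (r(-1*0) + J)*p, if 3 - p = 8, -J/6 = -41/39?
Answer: 45/13 ≈ 3.4615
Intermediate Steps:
r(n) = -7 (r(n) = -4 - 3 = -7)
J = 82/13 (J = -(-246)/39 = -6*(-41/39) = 82/13 ≈ 6.3077)
p = -5 (p = 3 - 1*8 = 3 - 8 = -5)
(r(-1*0) + J)*p = (-7 + 82/13)*(-5) = -9/13*(-5) = 45/13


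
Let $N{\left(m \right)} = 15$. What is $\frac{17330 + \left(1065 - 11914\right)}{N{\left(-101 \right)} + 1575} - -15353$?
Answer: $\frac{24417751}{1590} \approx 15357.0$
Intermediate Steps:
$\frac{17330 + \left(1065 - 11914\right)}{N{\left(-101 \right)} + 1575} - -15353 = \frac{17330 + \left(1065 - 11914\right)}{15 + 1575} - -15353 = \frac{17330 + \left(1065 - 11914\right)}{1590} + 15353 = \left(17330 - 10849\right) \frac{1}{1590} + 15353 = 6481 \cdot \frac{1}{1590} + 15353 = \frac{6481}{1590} + 15353 = \frac{24417751}{1590}$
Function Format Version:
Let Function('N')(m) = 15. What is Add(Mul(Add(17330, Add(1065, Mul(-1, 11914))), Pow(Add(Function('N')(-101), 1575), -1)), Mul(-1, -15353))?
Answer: Rational(24417751, 1590) ≈ 15357.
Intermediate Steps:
Add(Mul(Add(17330, Add(1065, Mul(-1, 11914))), Pow(Add(Function('N')(-101), 1575), -1)), Mul(-1, -15353)) = Add(Mul(Add(17330, Add(1065, Mul(-1, 11914))), Pow(Add(15, 1575), -1)), Mul(-1, -15353)) = Add(Mul(Add(17330, Add(1065, -11914)), Pow(1590, -1)), 15353) = Add(Mul(Add(17330, -10849), Rational(1, 1590)), 15353) = Add(Mul(6481, Rational(1, 1590)), 15353) = Add(Rational(6481, 1590), 15353) = Rational(24417751, 1590)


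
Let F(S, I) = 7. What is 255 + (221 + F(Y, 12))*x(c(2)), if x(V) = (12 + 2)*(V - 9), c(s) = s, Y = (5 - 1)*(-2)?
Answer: -22089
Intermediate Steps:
Y = -8 (Y = 4*(-2) = -8)
x(V) = -126 + 14*V (x(V) = 14*(-9 + V) = -126 + 14*V)
255 + (221 + F(Y, 12))*x(c(2)) = 255 + (221 + 7)*(-126 + 14*2) = 255 + 228*(-126 + 28) = 255 + 228*(-98) = 255 - 22344 = -22089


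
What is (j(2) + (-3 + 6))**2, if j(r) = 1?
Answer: 16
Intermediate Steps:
(j(2) + (-3 + 6))**2 = (1 + (-3 + 6))**2 = (1 + 3)**2 = 4**2 = 16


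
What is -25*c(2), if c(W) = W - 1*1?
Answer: -25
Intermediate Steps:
c(W) = -1 + W (c(W) = W - 1 = -1 + W)
-25*c(2) = -25*(-1 + 2) = -25*1 = -25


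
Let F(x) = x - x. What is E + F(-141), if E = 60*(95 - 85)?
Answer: 600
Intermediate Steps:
F(x) = 0
E = 600 (E = 60*10 = 600)
E + F(-141) = 600 + 0 = 600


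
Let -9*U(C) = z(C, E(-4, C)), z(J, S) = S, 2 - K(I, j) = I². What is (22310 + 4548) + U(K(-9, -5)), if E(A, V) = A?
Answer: 241726/9 ≈ 26858.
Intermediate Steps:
K(I, j) = 2 - I²
U(C) = 4/9 (U(C) = -⅑*(-4) = 4/9)
(22310 + 4548) + U(K(-9, -5)) = (22310 + 4548) + 4/9 = 26858 + 4/9 = 241726/9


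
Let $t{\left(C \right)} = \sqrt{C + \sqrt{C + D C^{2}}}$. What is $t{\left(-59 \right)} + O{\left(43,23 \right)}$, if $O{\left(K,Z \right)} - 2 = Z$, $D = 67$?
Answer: $25 + \sqrt{-59 + 4 \sqrt{14573}} \approx 45.588$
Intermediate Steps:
$O{\left(K,Z \right)} = 2 + Z$
$t{\left(C \right)} = \sqrt{C + \sqrt{C + 67 C^{2}}}$
$t{\left(-59 \right)} + O{\left(43,23 \right)} = \sqrt{-59 + \sqrt{- 59 \left(1 + 67 \left(-59\right)\right)}} + \left(2 + 23\right) = \sqrt{-59 + \sqrt{- 59 \left(1 - 3953\right)}} + 25 = \sqrt{-59 + \sqrt{\left(-59\right) \left(-3952\right)}} + 25 = \sqrt{-59 + \sqrt{233168}} + 25 = \sqrt{-59 + 4 \sqrt{14573}} + 25 = 25 + \sqrt{-59 + 4 \sqrt{14573}}$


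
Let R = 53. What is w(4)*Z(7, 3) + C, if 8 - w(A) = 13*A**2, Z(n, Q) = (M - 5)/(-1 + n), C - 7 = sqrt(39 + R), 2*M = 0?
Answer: 521/3 + 2*sqrt(23) ≈ 183.26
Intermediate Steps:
M = 0 (M = (1/2)*0 = 0)
C = 7 + 2*sqrt(23) (C = 7 + sqrt(39 + 53) = 7 + sqrt(92) = 7 + 2*sqrt(23) ≈ 16.592)
Z(n, Q) = -5/(-1 + n) (Z(n, Q) = (0 - 5)/(-1 + n) = -5/(-1 + n))
w(A) = 8 - 13*A**2
w(4)*Z(7, 3) + C = (8 - 13*4**2)*(-5/(-1 + 7)) + (7 + 2*sqrt(23)) = (8 - 13*16)*(-5/6) + (7 + 2*sqrt(23)) = (8 - 208)*(-5*1/6) + (7 + 2*sqrt(23)) = -200*(-5/6) + (7 + 2*sqrt(23)) = 500/3 + (7 + 2*sqrt(23)) = 521/3 + 2*sqrt(23)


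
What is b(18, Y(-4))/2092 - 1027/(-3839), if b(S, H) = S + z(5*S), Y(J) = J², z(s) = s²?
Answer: 16656743/4015594 ≈ 4.1480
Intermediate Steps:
b(S, H) = S + 25*S² (b(S, H) = S + (5*S)² = S + 25*S²)
b(18, Y(-4))/2092 - 1027/(-3839) = (18*(1 + 25*18))/2092 - 1027/(-3839) = (18*(1 + 450))*(1/2092) - 1027*(-1/3839) = (18*451)*(1/2092) + 1027/3839 = 8118*(1/2092) + 1027/3839 = 4059/1046 + 1027/3839 = 16656743/4015594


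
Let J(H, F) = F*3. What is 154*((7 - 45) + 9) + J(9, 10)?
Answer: -4436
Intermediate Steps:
J(H, F) = 3*F
154*((7 - 45) + 9) + J(9, 10) = 154*((7 - 45) + 9) + 3*10 = 154*(-38 + 9) + 30 = 154*(-29) + 30 = -4466 + 30 = -4436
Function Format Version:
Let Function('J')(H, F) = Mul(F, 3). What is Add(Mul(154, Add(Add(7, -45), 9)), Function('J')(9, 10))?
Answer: -4436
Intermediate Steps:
Function('J')(H, F) = Mul(3, F)
Add(Mul(154, Add(Add(7, -45), 9)), Function('J')(9, 10)) = Add(Mul(154, Add(Add(7, -45), 9)), Mul(3, 10)) = Add(Mul(154, Add(-38, 9)), 30) = Add(Mul(154, -29), 30) = Add(-4466, 30) = -4436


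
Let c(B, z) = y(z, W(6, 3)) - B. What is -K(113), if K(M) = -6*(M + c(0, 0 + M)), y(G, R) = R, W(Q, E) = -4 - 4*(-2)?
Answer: 702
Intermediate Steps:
W(Q, E) = 4 (W(Q, E) = -4 + 8 = 4)
c(B, z) = 4 - B
K(M) = -24 - 6*M (K(M) = -6*(M + (4 - 1*0)) = -6*(M + (4 + 0)) = -6*(M + 4) = -6*(4 + M) = -24 - 6*M)
-K(113) = -(-24 - 6*113) = -(-24 - 678) = -1*(-702) = 702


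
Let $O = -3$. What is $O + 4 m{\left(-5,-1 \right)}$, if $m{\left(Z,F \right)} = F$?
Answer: $-7$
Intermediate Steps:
$O + 4 m{\left(-5,-1 \right)} = -3 + 4 \left(-1\right) = -3 - 4 = -7$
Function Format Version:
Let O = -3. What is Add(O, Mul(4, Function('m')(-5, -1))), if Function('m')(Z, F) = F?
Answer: -7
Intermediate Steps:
Add(O, Mul(4, Function('m')(-5, -1))) = Add(-3, Mul(4, -1)) = Add(-3, -4) = -7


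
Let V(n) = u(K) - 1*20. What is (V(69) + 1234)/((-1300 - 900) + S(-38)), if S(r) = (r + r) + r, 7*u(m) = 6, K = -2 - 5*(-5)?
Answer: -4252/8099 ≈ -0.52500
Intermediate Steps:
K = 23 (K = -2 + 25 = 23)
u(m) = 6/7 (u(m) = (1/7)*6 = 6/7)
S(r) = 3*r (S(r) = 2*r + r = 3*r)
V(n) = -134/7 (V(n) = 6/7 - 1*20 = 6/7 - 20 = -134/7)
(V(69) + 1234)/((-1300 - 900) + S(-38)) = (-134/7 + 1234)/((-1300 - 900) + 3*(-38)) = 8504/(7*(-2200 - 114)) = (8504/7)/(-2314) = (8504/7)*(-1/2314) = -4252/8099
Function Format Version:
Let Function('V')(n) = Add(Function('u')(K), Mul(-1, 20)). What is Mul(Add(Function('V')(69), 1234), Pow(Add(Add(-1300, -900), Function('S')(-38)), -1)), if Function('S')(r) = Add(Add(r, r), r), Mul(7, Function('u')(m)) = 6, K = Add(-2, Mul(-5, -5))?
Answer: Rational(-4252, 8099) ≈ -0.52500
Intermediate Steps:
K = 23 (K = Add(-2, 25) = 23)
Function('u')(m) = Rational(6, 7) (Function('u')(m) = Mul(Rational(1, 7), 6) = Rational(6, 7))
Function('S')(r) = Mul(3, r) (Function('S')(r) = Add(Mul(2, r), r) = Mul(3, r))
Function('V')(n) = Rational(-134, 7) (Function('V')(n) = Add(Rational(6, 7), Mul(-1, 20)) = Add(Rational(6, 7), -20) = Rational(-134, 7))
Mul(Add(Function('V')(69), 1234), Pow(Add(Add(-1300, -900), Function('S')(-38)), -1)) = Mul(Add(Rational(-134, 7), 1234), Pow(Add(Add(-1300, -900), Mul(3, -38)), -1)) = Mul(Rational(8504, 7), Pow(Add(-2200, -114), -1)) = Mul(Rational(8504, 7), Pow(-2314, -1)) = Mul(Rational(8504, 7), Rational(-1, 2314)) = Rational(-4252, 8099)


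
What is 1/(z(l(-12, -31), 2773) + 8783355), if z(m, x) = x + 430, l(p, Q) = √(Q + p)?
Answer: 1/8786558 ≈ 1.1381e-7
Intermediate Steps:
z(m, x) = 430 + x
1/(z(l(-12, -31), 2773) + 8783355) = 1/((430 + 2773) + 8783355) = 1/(3203 + 8783355) = 1/8786558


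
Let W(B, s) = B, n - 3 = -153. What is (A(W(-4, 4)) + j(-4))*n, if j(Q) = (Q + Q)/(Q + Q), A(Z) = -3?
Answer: 300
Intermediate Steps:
n = -150 (n = 3 - 153 = -150)
j(Q) = 1 (j(Q) = (2*Q)/((2*Q)) = (2*Q)*(1/(2*Q)) = 1)
(A(W(-4, 4)) + j(-4))*n = (-3 + 1)*(-150) = -2*(-150) = 300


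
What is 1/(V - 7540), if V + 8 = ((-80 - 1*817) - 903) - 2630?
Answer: -1/11978 ≈ -8.3486e-5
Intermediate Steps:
V = -4438 (V = -8 + (((-80 - 1*817) - 903) - 2630) = -8 + (((-80 - 817) - 903) - 2630) = -8 + ((-897 - 903) - 2630) = -8 + (-1800 - 2630) = -8 - 4430 = -4438)
1/(V - 7540) = 1/(-4438 - 7540) = 1/(-11978) = -1/11978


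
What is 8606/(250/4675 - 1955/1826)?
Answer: -267147452/31575 ≈ -8460.7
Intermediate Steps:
8606/(250/4675 - 1955/1826) = 8606/(250*(1/4675) - 1955*1/1826) = 8606/(10/187 - 1955/1826) = 8606/(-31575/31042) = 8606*(-31042/31575) = -267147452/31575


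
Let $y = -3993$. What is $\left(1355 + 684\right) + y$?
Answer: $-1954$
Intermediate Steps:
$\left(1355 + 684\right) + y = \left(1355 + 684\right) - 3993 = 2039 - 3993 = -1954$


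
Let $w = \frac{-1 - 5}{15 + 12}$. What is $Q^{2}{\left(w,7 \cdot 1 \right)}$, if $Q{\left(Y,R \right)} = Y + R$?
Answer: $\frac{3721}{81} \approx 45.938$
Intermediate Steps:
$w = - \frac{2}{9}$ ($w = - \frac{6}{27} = \left(-6\right) \frac{1}{27} = - \frac{2}{9} \approx -0.22222$)
$Q{\left(Y,R \right)} = R + Y$
$Q^{2}{\left(w,7 \cdot 1 \right)} = \left(7 \cdot 1 - \frac{2}{9}\right)^{2} = \left(7 - \frac{2}{9}\right)^{2} = \left(\frac{61}{9}\right)^{2} = \frac{3721}{81}$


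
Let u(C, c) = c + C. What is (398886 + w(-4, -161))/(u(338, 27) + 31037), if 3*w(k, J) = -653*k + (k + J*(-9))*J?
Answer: 966625/94206 ≈ 10.261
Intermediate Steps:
u(C, c) = C + c
w(k, J) = -653*k/3 + J*(k - 9*J)/3 (w(k, J) = (-653*k + (k + J*(-9))*J)/3 = (-653*k + (k - 9*J)*J)/3 = (-653*k + J*(k - 9*J))/3 = -653*k/3 + J*(k - 9*J)/3)
(398886 + w(-4, -161))/(u(338, 27) + 31037) = (398886 + (-3*(-161)**2 - 653/3*(-4) + (1/3)*(-161)*(-4)))/((338 + 27) + 31037) = (398886 + (-3*25921 + 2612/3 + 644/3))/(365 + 31037) = (398886 + (-77763 + 2612/3 + 644/3))/31402 = (398886 - 230033/3)*(1/31402) = (966625/3)*(1/31402) = 966625/94206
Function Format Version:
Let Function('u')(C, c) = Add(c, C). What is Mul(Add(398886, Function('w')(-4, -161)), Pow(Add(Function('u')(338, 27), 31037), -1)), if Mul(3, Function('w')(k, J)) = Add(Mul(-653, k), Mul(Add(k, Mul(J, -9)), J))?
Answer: Rational(966625, 94206) ≈ 10.261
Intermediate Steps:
Function('u')(C, c) = Add(C, c)
Function('w')(k, J) = Add(Mul(Rational(-653, 3), k), Mul(Rational(1, 3), J, Add(k, Mul(-9, J)))) (Function('w')(k, J) = Mul(Rational(1, 3), Add(Mul(-653, k), Mul(Add(k, Mul(J, -9)), J))) = Mul(Rational(1, 3), Add(Mul(-653, k), Mul(Add(k, Mul(-9, J)), J))) = Mul(Rational(1, 3), Add(Mul(-653, k), Mul(J, Add(k, Mul(-9, J))))) = Add(Mul(Rational(-653, 3), k), Mul(Rational(1, 3), J, Add(k, Mul(-9, J)))))
Mul(Add(398886, Function('w')(-4, -161)), Pow(Add(Function('u')(338, 27), 31037), -1)) = Mul(Add(398886, Add(Mul(-3, Pow(-161, 2)), Mul(Rational(-653, 3), -4), Mul(Rational(1, 3), -161, -4))), Pow(Add(Add(338, 27), 31037), -1)) = Mul(Add(398886, Add(Mul(-3, 25921), Rational(2612, 3), Rational(644, 3))), Pow(Add(365, 31037), -1)) = Mul(Add(398886, Add(-77763, Rational(2612, 3), Rational(644, 3))), Pow(31402, -1)) = Mul(Add(398886, Rational(-230033, 3)), Rational(1, 31402)) = Mul(Rational(966625, 3), Rational(1, 31402)) = Rational(966625, 94206)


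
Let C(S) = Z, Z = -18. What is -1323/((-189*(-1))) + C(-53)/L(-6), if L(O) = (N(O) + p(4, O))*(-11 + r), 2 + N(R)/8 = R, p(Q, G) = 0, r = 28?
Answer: -3799/544 ≈ -6.9835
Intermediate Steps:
C(S) = -18
N(R) = -16 + 8*R
L(O) = -272 + 136*O (L(O) = ((-16 + 8*O) + 0)*(-11 + 28) = (-16 + 8*O)*17 = -272 + 136*O)
-1323/((-189*(-1))) + C(-53)/L(-6) = -1323/((-189*(-1))) - 18/(-272 + 136*(-6)) = -1323/189 - 18/(-272 - 816) = -1323*1/189 - 18/(-1088) = -7 - 18*(-1/1088) = -7 + 9/544 = -3799/544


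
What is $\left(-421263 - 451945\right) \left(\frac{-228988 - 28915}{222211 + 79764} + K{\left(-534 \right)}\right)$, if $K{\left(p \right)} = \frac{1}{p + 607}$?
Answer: $\frac{16176129300352}{22044175} \approx 7.3381 \cdot 10^{5}$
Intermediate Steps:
$K{\left(p \right)} = \frac{1}{607 + p}$
$\left(-421263 - 451945\right) \left(\frac{-228988 - 28915}{222211 + 79764} + K{\left(-534 \right)}\right) = \left(-421263 - 451945\right) \left(\frac{-228988 - 28915}{222211 + 79764} + \frac{1}{607 - 534}\right) = - 873208 \left(- \frac{257903}{301975} + \frac{1}{73}\right) = \left(-873208\right) \left(- \frac{18524944}{22044175}\right) = \frac{16176129300352}{22044175}$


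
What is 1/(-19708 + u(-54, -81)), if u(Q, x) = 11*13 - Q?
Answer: -1/19511 ≈ -5.1253e-5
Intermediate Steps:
u(Q, x) = 143 - Q
1/(-19708 + u(-54, -81)) = 1/(-19708 + (143 - 1*(-54))) = 1/(-19708 + (143 + 54)) = 1/(-19708 + 197) = 1/(-19511) = -1/19511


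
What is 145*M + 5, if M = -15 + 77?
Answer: 8995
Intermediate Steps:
M = 62
145*M + 5 = 145*62 + 5 = 8990 + 5 = 8995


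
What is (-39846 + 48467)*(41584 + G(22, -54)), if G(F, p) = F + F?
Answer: 358874988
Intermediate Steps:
G(F, p) = 2*F
(-39846 + 48467)*(41584 + G(22, -54)) = (-39846 + 48467)*(41584 + 2*22) = 8621*(41584 + 44) = 8621*41628 = 358874988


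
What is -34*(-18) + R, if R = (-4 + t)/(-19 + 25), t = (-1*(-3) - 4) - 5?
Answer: 1831/3 ≈ 610.33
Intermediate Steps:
t = -6 (t = (3 - 4) - 5 = -1 - 5 = -6)
R = -5/3 (R = (-4 - 6)/(-19 + 25) = -10/6 = -10*⅙ = -5/3 ≈ -1.6667)
-34*(-18) + R = -34*(-18) - 5/3 = 612 - 5/3 = 1831/3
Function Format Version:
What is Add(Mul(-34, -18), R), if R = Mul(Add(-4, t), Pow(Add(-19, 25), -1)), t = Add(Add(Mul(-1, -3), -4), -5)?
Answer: Rational(1831, 3) ≈ 610.33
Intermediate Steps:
t = -6 (t = Add(Add(3, -4), -5) = Add(-1, -5) = -6)
R = Rational(-5, 3) (R = Mul(Add(-4, -6), Pow(Add(-19, 25), -1)) = Mul(-10, Pow(6, -1)) = Mul(-10, Rational(1, 6)) = Rational(-5, 3) ≈ -1.6667)
Add(Mul(-34, -18), R) = Add(Mul(-34, -18), Rational(-5, 3)) = Add(612, Rational(-5, 3)) = Rational(1831, 3)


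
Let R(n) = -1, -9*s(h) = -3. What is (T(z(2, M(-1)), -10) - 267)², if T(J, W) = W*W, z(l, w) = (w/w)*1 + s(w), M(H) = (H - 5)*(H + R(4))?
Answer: 27889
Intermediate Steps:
s(h) = ⅓ (s(h) = -⅑*(-3) = ⅓)
M(H) = (-1 + H)*(-5 + H) (M(H) = (H - 5)*(H - 1) = (-5 + H)*(-1 + H) = (-1 + H)*(-5 + H))
z(l, w) = 4/3 (z(l, w) = (w/w)*1 + ⅓ = 1*1 + ⅓ = 1 + ⅓ = 4/3)
T(J, W) = W²
(T(z(2, M(-1)), -10) - 267)² = ((-10)² - 267)² = (100 - 267)² = (-167)² = 27889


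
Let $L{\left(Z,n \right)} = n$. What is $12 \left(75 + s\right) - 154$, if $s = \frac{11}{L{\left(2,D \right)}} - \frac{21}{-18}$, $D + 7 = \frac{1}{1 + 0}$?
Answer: $738$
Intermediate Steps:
$D = -6$ ($D = -7 + \frac{1}{1 + 0} = -7 + 1^{-1} = -7 + 1 = -6$)
$s = - \frac{2}{3}$ ($s = \frac{11}{-6} - \frac{21}{-18} = 11 \left(- \frac{1}{6}\right) - - \frac{7}{6} = - \frac{11}{6} + \frac{7}{6} = - \frac{2}{3} \approx -0.66667$)
$12 \left(75 + s\right) - 154 = 12 \left(75 - \frac{2}{3}\right) - 154 = 12 \cdot \frac{223}{3} - 154 = 892 - 154 = 738$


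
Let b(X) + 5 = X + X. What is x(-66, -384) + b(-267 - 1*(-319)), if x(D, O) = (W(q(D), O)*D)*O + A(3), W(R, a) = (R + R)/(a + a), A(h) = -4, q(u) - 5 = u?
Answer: 4121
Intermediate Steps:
q(u) = 5 + u
b(X) = -5 + 2*X (b(X) = -5 + (X + X) = -5 + 2*X)
W(R, a) = R/a (W(R, a) = (2*R)/((2*a)) = (2*R)*(1/(2*a)) = R/a)
x(D, O) = -4 + D*(5 + D) (x(D, O) = (((5 + D)/O)*D)*O - 4 = (D*(5 + D)/O)*O - 4 = D*(5 + D) - 4 = -4 + D*(5 + D))
x(-66, -384) + b(-267 - 1*(-319)) = (-4 - 66*(5 - 66)) + (-5 + 2*(-267 - 1*(-319))) = (-4 - 66*(-61)) + (-5 + 2*(-267 + 319)) = (-4 + 4026) + (-5 + 2*52) = 4022 + (-5 + 104) = 4022 + 99 = 4121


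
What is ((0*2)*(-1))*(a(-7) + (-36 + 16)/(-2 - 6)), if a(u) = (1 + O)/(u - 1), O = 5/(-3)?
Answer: 0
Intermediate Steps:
O = -5/3 (O = 5*(-1/3) = -5/3 ≈ -1.6667)
a(u) = -2/(3*(-1 + u)) (a(u) = (1 - 5/3)/(u - 1) = -2/(3*(-1 + u)))
((0*2)*(-1))*(a(-7) + (-36 + 16)/(-2 - 6)) = ((0*2)*(-1))*(-2/(-3 + 3*(-7)) + (-36 + 16)/(-2 - 6)) = (0*(-1))*(-2/(-3 - 21) - 20/(-8)) = 0*(-2/(-24) - 20*(-1/8)) = 0*(-2*(-1/24) + 5/2) = 0*(1/12 + 5/2) = 0*(31/12) = 0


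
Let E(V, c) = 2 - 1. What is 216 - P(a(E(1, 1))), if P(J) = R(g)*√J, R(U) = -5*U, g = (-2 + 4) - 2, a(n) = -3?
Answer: 216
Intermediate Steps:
E(V, c) = 1
g = 0 (g = 2 - 2 = 0)
P(J) = 0 (P(J) = (-5*0)*√J = 0*√J = 0)
216 - P(a(E(1, 1))) = 216 - 1*0 = 216 + 0 = 216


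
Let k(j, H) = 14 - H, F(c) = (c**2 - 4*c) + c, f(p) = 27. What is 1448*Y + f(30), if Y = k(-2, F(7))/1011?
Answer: 7025/1011 ≈ 6.9486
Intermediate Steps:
F(c) = c**2 - 3*c
Y = -14/1011 (Y = (14 - 7*(-3 + 7))/1011 = (14 - 7*4)*(1/1011) = (14 - 1*28)*(1/1011) = (14 - 28)*(1/1011) = -14*1/1011 = -14/1011 ≈ -0.013848)
1448*Y + f(30) = 1448*(-14/1011) + 27 = -20272/1011 + 27 = 7025/1011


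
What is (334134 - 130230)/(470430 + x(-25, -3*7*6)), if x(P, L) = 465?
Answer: 67968/156965 ≈ 0.43301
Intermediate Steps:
(334134 - 130230)/(470430 + x(-25, -3*7*6)) = (334134 - 130230)/(470430 + 465) = 203904/470895 = 203904*(1/470895) = 67968/156965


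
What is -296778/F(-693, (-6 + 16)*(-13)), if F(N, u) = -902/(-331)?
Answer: -49116759/451 ≈ -1.0891e+5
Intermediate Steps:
F(N, u) = 902/331 (F(N, u) = -902*(-1/331) = 902/331)
-296778/F(-693, (-6 + 16)*(-13)) = -296778/902/331 = -296778*331/902 = -49116759/451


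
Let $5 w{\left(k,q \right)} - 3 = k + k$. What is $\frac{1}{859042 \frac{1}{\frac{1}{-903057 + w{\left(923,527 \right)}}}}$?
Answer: $- \frac{5}{3877231088312} \approx -1.2896 \cdot 10^{-12}$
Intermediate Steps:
$w{\left(k,q \right)} = \frac{3}{5} + \frac{2 k}{5}$ ($w{\left(k,q \right)} = \frac{3}{5} + \frac{k + k}{5} = \frac{3}{5} + \frac{2 k}{5}$)
$\frac{1}{859042 \frac{1}{\frac{1}{-903057 + w{\left(923,527 \right)}}}} = \frac{1}{859042 \frac{1}{\frac{1}{-903057 + \left(\frac{3}{5} + \frac{2}{5} \cdot 923\right)}}} = \frac{1}{859042 \frac{1}{\frac{1}{-903057 + \left(\frac{3}{5} + \frac{1846}{5}\right)}}} = \frac{1}{859042 \frac{1}{\frac{1}{-903057 + \frac{1849}{5}}}} = \frac{1}{859042 \frac{1}{\frac{1}{- \frac{4513436}{5}}}} = \frac{1}{859042 \frac{1}{- \frac{5}{4513436}}} = \frac{1}{859042 \left(- \frac{4513436}{5}\right)} = \frac{1}{- \frac{3877231088312}{5}} = - \frac{5}{3877231088312}$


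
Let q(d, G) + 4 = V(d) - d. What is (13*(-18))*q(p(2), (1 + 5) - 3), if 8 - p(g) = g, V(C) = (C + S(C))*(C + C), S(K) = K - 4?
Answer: -20124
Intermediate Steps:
S(K) = -4 + K
V(C) = 2*C*(-4 + 2*C) (V(C) = (C + (-4 + C))*(C + C) = (-4 + 2*C)*(2*C) = 2*C*(-4 + 2*C))
p(g) = 8 - g
q(d, G) = -4 - d + 4*d*(-2 + d) (q(d, G) = -4 + (4*d*(-2 + d) - d) = -4 + (-d + 4*d*(-2 + d)) = -4 - d + 4*d*(-2 + d))
(13*(-18))*q(p(2), (1 + 5) - 3) = (13*(-18))*(-4 - (8 - 1*2) + 4*(8 - 1*2)*(-2 + (8 - 1*2))) = -234*(-4 - (8 - 2) + 4*(8 - 2)*(-2 + (8 - 2))) = -234*(-4 - 1*6 + 4*6*(-2 + 6)) = -234*(-4 - 6 + 4*6*4) = -234*(-4 - 6 + 96) = -234*86 = -20124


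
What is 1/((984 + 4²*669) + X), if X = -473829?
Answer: -1/462141 ≈ -2.1638e-6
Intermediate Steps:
1/((984 + 4²*669) + X) = 1/((984 + 4²*669) - 473829) = 1/((984 + 16*669) - 473829) = 1/((984 + 10704) - 473829) = 1/(11688 - 473829) = 1/(-462141) = -1/462141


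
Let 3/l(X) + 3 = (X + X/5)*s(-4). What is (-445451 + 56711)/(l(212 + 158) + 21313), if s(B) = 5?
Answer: -71819715/3937577 ≈ -18.240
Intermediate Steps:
l(X) = 3/(-3 + 6*X) (l(X) = 3/(-3 + (X + X/5)*5) = 3/(-3 + (6*X/5)*5) = 3/(-3 + 6*X))
(-445451 + 56711)/(l(212 + 158) + 21313) = (-445451 + 56711)/(1/(-1 + 2*(212 + 158)) + 21313) = -388740/(1/(-1 + 2*370) + 21313) = -388740/(1/(-1 + 740) + 21313) = -388740/(1/739 + 21313) = -388740/15750308/739 = -388740*739/15750308 = -71819715/3937577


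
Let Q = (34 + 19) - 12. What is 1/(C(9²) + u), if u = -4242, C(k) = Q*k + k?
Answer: -1/840 ≈ -0.0011905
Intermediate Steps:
Q = 41 (Q = 53 - 12 = 41)
C(k) = 42*k (C(k) = 41*k + k = 42*k)
1/(C(9²) + u) = 1/(42*9² - 4242) = 1/(42*81 - 4242) = 1/(3402 - 4242) = 1/(-840) = -1/840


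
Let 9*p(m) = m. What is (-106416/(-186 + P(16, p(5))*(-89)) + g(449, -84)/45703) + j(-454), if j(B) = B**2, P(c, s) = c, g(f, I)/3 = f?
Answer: 154808756851/750835 ≈ 2.0618e+5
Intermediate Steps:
g(f, I) = 3*f
p(m) = m/9
(-106416/(-186 + P(16, p(5))*(-89)) + g(449, -84)/45703) + j(-454) = (-106416/(-186 + 16*(-89)) + (3*449)/45703) + (-454)**2 = (-106416/(-186 - 1424) + 1347*(1/45703)) + 206116 = (-106416/(-1610) + 1347/45703) + 206116 = (-106416*(-1/1610) + 1347/45703) + 206116 = (53208/805 + 1347/45703) + 206116 = 49649991/750835 + 206116 = 154808756851/750835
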